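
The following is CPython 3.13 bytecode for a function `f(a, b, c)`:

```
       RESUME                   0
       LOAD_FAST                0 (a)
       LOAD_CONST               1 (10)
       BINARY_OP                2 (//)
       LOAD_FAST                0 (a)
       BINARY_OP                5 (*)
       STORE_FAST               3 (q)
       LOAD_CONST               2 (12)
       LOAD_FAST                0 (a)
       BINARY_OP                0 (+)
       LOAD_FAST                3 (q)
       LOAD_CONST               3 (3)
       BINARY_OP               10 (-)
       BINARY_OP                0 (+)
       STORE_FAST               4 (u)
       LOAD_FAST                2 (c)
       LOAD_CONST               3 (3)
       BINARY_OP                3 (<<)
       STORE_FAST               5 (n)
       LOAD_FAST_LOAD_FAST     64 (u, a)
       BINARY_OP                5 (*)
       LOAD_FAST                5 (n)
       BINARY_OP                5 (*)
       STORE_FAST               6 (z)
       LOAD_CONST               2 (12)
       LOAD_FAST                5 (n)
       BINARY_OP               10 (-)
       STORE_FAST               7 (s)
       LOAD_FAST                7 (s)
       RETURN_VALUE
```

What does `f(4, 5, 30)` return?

LOAD_FAST a → push 4. Stack: [4]
LOAD_CONST → push 10. Stack: [4, 10]
BINARY_OP // → 4 // 10 = 0. Stack: [0]
LOAD_FAST a → push 4. Stack: [0, 4]
BINARY_OP * → 0 * 4 = 0. Stack: [0]
STORE_FAST q → q=0. Stack: []
LOAD_CONST → push 12. Stack: [12]
LOAD_FAST a → push 4. Stack: [12, 4]
BINARY_OP + → 12 + 4 = 16. Stack: [16]
LOAD_FAST q → push 0. Stack: [16, 0]
LOAD_CONST → push 3. Stack: [16, 0, 3]
BINARY_OP - → 0 - 3 = -3. Stack: [16, -3]
BINARY_OP + → 16 + -3 = 13. Stack: [13]
STORE_FAST u → u=13. Stack: []
LOAD_FAST c → push 30. Stack: [30]
LOAD_CONST → push 3. Stack: [30, 3]
BINARY_OP << → 30 << 3 = 240. Stack: [240]
STORE_FAST n → n=240. Stack: []
LOAD_FAST_LOAD_FAST u,a → push 13,4. Stack: [13, 4]
BINARY_OP * → 13 * 4 = 52. Stack: [52]
LOAD_FAST n → push 240. Stack: [52, 240]
BINARY_OP * → 52 * 240 = 12480. Stack: [12480]
STORE_FAST z → z=12480. Stack: []
LOAD_CONST → push 12. Stack: [12]
LOAD_FAST n → push 240. Stack: [12, 240]
BINARY_OP - → 12 - 240 = -228. Stack: [-228]
STORE_FAST s → s=-228. Stack: []
LOAD_FAST s → push -228. Stack: [-228]
RETURN_VALUE → return -228.

-228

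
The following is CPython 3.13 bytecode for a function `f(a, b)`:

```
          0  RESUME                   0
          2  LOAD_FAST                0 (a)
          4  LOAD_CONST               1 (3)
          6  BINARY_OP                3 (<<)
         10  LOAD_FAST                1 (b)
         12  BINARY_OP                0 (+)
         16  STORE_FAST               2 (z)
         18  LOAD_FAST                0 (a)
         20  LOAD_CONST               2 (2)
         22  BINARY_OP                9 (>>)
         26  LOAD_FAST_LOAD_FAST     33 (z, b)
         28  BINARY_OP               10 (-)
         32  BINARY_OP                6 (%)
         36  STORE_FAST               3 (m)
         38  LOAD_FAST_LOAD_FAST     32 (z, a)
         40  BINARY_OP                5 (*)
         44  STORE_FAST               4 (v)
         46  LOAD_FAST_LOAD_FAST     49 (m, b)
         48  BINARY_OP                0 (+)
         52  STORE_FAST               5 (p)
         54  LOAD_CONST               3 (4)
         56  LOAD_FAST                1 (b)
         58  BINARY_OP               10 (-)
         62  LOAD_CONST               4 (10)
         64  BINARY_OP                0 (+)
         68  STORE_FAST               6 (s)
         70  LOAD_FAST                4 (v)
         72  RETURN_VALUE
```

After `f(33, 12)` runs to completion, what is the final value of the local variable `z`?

276

LOAD_FAST a → push 33. Stack: [33]
LOAD_CONST → push 3. Stack: [33, 3]
BINARY_OP << → 33 << 3 = 264. Stack: [264]
LOAD_FAST b → push 12. Stack: [264, 12]
BINARY_OP + → 264 + 12 = 276. Stack: [276]
STORE_FAST z → z=276. Stack: []
LOAD_FAST a → push 33. Stack: [33]
LOAD_CONST → push 2. Stack: [33, 2]
BINARY_OP >> → 33 >> 2 = 8. Stack: [8]
LOAD_FAST_LOAD_FAST z,b → push 276,12. Stack: [8, 276, 12]
BINARY_OP - → 276 - 12 = 264. Stack: [8, 264]
BINARY_OP % → 8 % 264 = 8. Stack: [8]
STORE_FAST m → m=8. Stack: []
LOAD_FAST_LOAD_FAST z,a → push 276,33. Stack: [276, 33]
BINARY_OP * → 276 * 33 = 9108. Stack: [9108]
STORE_FAST v → v=9108. Stack: []
LOAD_FAST_LOAD_FAST m,b → push 8,12. Stack: [8, 12]
BINARY_OP + → 8 + 12 = 20. Stack: [20]
STORE_FAST p → p=20. Stack: []
LOAD_CONST → push 4. Stack: [4]
LOAD_FAST b → push 12. Stack: [4, 12]
BINARY_OP - → 4 - 12 = -8. Stack: [-8]
LOAD_CONST → push 10. Stack: [-8, 10]
BINARY_OP + → -8 + 10 = 2. Stack: [2]
STORE_FAST s → s=2. Stack: []
LOAD_FAST v → push 9108. Stack: [9108]
RETURN_VALUE → return 9108.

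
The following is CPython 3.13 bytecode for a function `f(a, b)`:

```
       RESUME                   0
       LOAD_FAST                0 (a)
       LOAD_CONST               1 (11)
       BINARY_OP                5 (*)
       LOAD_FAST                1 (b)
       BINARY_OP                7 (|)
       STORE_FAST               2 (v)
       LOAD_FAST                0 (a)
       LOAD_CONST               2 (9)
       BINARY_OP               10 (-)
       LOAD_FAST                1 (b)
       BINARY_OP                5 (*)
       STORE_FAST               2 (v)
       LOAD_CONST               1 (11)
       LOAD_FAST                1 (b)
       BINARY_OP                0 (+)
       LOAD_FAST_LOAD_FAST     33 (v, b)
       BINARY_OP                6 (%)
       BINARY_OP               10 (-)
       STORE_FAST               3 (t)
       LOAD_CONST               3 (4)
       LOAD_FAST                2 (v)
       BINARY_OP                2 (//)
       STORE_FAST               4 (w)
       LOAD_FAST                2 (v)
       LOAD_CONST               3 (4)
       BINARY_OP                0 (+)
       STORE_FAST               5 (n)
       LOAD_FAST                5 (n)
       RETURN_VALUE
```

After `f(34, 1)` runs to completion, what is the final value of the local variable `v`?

LOAD_FAST a → push 34. Stack: [34]
LOAD_CONST → push 11. Stack: [34, 11]
BINARY_OP * → 34 * 11 = 374. Stack: [374]
LOAD_FAST b → push 1. Stack: [374, 1]
BINARY_OP | → 374 | 1 = 375. Stack: [375]
STORE_FAST v → v=375. Stack: []
LOAD_FAST a → push 34. Stack: [34]
LOAD_CONST → push 9. Stack: [34, 9]
BINARY_OP - → 34 - 9 = 25. Stack: [25]
LOAD_FAST b → push 1. Stack: [25, 1]
BINARY_OP * → 25 * 1 = 25. Stack: [25]
STORE_FAST v → v=25. Stack: []
LOAD_CONST → push 11. Stack: [11]
LOAD_FAST b → push 1. Stack: [11, 1]
BINARY_OP + → 11 + 1 = 12. Stack: [12]
LOAD_FAST_LOAD_FAST v,b → push 25,1. Stack: [12, 25, 1]
BINARY_OP % → 25 % 1 = 0. Stack: [12, 0]
BINARY_OP - → 12 - 0 = 12. Stack: [12]
STORE_FAST t → t=12. Stack: []
LOAD_CONST → push 4. Stack: [4]
LOAD_FAST v → push 25. Stack: [4, 25]
BINARY_OP // → 4 // 25 = 0. Stack: [0]
STORE_FAST w → w=0. Stack: []
LOAD_FAST v → push 25. Stack: [25]
LOAD_CONST → push 4. Stack: [25, 4]
BINARY_OP + → 25 + 4 = 29. Stack: [29]
STORE_FAST n → n=29. Stack: []
LOAD_FAST n → push 29. Stack: [29]
RETURN_VALUE → return 29.

25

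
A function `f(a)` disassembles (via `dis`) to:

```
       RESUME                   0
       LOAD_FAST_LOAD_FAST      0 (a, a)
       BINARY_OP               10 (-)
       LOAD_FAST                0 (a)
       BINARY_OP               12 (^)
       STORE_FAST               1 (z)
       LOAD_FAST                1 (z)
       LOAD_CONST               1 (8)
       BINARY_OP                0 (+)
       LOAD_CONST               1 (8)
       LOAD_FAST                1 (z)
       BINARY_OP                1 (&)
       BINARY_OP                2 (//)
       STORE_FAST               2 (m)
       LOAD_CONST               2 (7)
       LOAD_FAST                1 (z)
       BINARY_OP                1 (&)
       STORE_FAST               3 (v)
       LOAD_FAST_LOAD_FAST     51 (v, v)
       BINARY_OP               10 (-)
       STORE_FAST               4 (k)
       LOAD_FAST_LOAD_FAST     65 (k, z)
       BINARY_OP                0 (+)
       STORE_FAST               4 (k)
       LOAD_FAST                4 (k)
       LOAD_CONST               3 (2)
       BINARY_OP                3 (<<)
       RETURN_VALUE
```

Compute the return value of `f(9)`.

36

LOAD_FAST_LOAD_FAST a,a → push 9,9. Stack: [9, 9]
BINARY_OP - → 9 - 9 = 0. Stack: [0]
LOAD_FAST a → push 9. Stack: [0, 9]
BINARY_OP ^ → 0 ^ 9 = 9. Stack: [9]
STORE_FAST z → z=9. Stack: []
LOAD_FAST z → push 9. Stack: [9]
LOAD_CONST → push 8. Stack: [9, 8]
BINARY_OP + → 9 + 8 = 17. Stack: [17]
LOAD_CONST → push 8. Stack: [17, 8]
LOAD_FAST z → push 9. Stack: [17, 8, 9]
BINARY_OP & → 8 & 9 = 8. Stack: [17, 8]
BINARY_OP // → 17 // 8 = 2. Stack: [2]
STORE_FAST m → m=2. Stack: []
LOAD_CONST → push 7. Stack: [7]
LOAD_FAST z → push 9. Stack: [7, 9]
BINARY_OP & → 7 & 9 = 1. Stack: [1]
STORE_FAST v → v=1. Stack: []
LOAD_FAST_LOAD_FAST v,v → push 1,1. Stack: [1, 1]
BINARY_OP - → 1 - 1 = 0. Stack: [0]
STORE_FAST k → k=0. Stack: []
LOAD_FAST_LOAD_FAST k,z → push 0,9. Stack: [0, 9]
BINARY_OP + → 0 + 9 = 9. Stack: [9]
STORE_FAST k → k=9. Stack: []
LOAD_FAST k → push 9. Stack: [9]
LOAD_CONST → push 2. Stack: [9, 2]
BINARY_OP << → 9 << 2 = 36. Stack: [36]
RETURN_VALUE → return 36.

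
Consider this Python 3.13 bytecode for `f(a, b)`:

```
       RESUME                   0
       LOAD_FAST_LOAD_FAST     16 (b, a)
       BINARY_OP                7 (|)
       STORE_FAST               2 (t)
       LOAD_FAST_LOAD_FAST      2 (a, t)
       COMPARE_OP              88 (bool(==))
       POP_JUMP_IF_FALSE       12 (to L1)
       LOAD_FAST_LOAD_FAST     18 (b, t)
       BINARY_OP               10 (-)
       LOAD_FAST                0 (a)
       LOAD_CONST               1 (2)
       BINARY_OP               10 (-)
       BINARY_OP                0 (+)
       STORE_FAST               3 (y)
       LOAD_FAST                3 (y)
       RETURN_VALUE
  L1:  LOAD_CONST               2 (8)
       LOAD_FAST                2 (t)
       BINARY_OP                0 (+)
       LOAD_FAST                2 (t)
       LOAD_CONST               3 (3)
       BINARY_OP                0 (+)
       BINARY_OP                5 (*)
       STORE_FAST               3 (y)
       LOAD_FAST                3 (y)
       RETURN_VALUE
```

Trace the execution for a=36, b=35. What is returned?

1974

LOAD_FAST_LOAD_FAST b,a → push 35,36. Stack: [35, 36]
BINARY_OP | → 35 | 36 = 39. Stack: [39]
STORE_FAST t → t=39. Stack: []
LOAD_FAST_LOAD_FAST a,t → push 36,39. Stack: [36, 39]
COMPARE_OP bool(==) → 36 vs 39 = False. Stack: [False]
POP_JUMP_IF_FALSE → pop False; jump. Stack: []
LOAD_CONST → push 8. Stack: [8]
LOAD_FAST t → push 39. Stack: [8, 39]
BINARY_OP + → 8 + 39 = 47. Stack: [47]
LOAD_FAST t → push 39. Stack: [47, 39]
LOAD_CONST → push 3. Stack: [47, 39, 3]
BINARY_OP + → 39 + 3 = 42. Stack: [47, 42]
BINARY_OP * → 47 * 42 = 1974. Stack: [1974]
STORE_FAST y → y=1974. Stack: []
LOAD_FAST y → push 1974. Stack: [1974]
RETURN_VALUE → return 1974.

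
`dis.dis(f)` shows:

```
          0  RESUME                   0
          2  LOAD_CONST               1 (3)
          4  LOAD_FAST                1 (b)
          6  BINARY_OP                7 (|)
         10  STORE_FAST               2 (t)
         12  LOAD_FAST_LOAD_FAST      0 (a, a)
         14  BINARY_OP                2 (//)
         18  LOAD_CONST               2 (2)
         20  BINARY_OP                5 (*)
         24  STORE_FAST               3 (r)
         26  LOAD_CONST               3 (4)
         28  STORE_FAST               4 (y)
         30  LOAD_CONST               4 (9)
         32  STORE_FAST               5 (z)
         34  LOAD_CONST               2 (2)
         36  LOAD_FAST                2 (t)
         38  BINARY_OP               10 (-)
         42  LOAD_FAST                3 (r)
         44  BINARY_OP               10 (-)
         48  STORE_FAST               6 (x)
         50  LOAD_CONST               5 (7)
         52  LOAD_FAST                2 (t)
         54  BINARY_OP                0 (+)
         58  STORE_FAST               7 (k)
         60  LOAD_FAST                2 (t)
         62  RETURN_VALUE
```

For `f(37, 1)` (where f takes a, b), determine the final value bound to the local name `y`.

LOAD_CONST → push 3. Stack: [3]
LOAD_FAST b → push 1. Stack: [3, 1]
BINARY_OP | → 3 | 1 = 3. Stack: [3]
STORE_FAST t → t=3. Stack: []
LOAD_FAST_LOAD_FAST a,a → push 37,37. Stack: [37, 37]
BINARY_OP // → 37 // 37 = 1. Stack: [1]
LOAD_CONST → push 2. Stack: [1, 2]
BINARY_OP * → 1 * 2 = 2. Stack: [2]
STORE_FAST r → r=2. Stack: []
LOAD_CONST → push 4. Stack: [4]
STORE_FAST y → y=4. Stack: []
LOAD_CONST → push 9. Stack: [9]
STORE_FAST z → z=9. Stack: []
LOAD_CONST → push 2. Stack: [2]
LOAD_FAST t → push 3. Stack: [2, 3]
BINARY_OP - → 2 - 3 = -1. Stack: [-1]
LOAD_FAST r → push 2. Stack: [-1, 2]
BINARY_OP - → -1 - 2 = -3. Stack: [-3]
STORE_FAST x → x=-3. Stack: []
LOAD_CONST → push 7. Stack: [7]
LOAD_FAST t → push 3. Stack: [7, 3]
BINARY_OP + → 7 + 3 = 10. Stack: [10]
STORE_FAST k → k=10. Stack: []
LOAD_FAST t → push 3. Stack: [3]
RETURN_VALUE → return 3.

4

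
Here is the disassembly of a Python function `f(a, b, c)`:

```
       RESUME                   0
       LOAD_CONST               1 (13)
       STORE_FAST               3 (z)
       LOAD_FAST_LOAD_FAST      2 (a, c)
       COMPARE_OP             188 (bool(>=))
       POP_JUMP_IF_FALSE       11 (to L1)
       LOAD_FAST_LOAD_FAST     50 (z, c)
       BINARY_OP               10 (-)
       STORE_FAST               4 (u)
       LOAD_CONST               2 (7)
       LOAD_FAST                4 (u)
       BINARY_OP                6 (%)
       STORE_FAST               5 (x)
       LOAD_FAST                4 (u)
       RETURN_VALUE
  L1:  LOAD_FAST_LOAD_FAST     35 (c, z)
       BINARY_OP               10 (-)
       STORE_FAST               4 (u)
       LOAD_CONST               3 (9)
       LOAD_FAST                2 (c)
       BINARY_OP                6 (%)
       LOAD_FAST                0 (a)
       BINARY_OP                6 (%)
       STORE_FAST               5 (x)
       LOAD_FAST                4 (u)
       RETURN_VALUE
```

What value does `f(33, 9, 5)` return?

LOAD_CONST → push 13. Stack: [13]
STORE_FAST z → z=13. Stack: []
LOAD_FAST_LOAD_FAST a,c → push 33,5. Stack: [33, 5]
COMPARE_OP bool(>=) → 33 vs 5 = True. Stack: [True]
POP_JUMP_IF_FALSE → pop True; no jump. Stack: []
LOAD_FAST_LOAD_FAST z,c → push 13,5. Stack: [13, 5]
BINARY_OP - → 13 - 5 = 8. Stack: [8]
STORE_FAST u → u=8. Stack: []
LOAD_CONST → push 7. Stack: [7]
LOAD_FAST u → push 8. Stack: [7, 8]
BINARY_OP % → 7 % 8 = 7. Stack: [7]
STORE_FAST x → x=7. Stack: []
LOAD_FAST u → push 8. Stack: [8]
RETURN_VALUE → return 8.

8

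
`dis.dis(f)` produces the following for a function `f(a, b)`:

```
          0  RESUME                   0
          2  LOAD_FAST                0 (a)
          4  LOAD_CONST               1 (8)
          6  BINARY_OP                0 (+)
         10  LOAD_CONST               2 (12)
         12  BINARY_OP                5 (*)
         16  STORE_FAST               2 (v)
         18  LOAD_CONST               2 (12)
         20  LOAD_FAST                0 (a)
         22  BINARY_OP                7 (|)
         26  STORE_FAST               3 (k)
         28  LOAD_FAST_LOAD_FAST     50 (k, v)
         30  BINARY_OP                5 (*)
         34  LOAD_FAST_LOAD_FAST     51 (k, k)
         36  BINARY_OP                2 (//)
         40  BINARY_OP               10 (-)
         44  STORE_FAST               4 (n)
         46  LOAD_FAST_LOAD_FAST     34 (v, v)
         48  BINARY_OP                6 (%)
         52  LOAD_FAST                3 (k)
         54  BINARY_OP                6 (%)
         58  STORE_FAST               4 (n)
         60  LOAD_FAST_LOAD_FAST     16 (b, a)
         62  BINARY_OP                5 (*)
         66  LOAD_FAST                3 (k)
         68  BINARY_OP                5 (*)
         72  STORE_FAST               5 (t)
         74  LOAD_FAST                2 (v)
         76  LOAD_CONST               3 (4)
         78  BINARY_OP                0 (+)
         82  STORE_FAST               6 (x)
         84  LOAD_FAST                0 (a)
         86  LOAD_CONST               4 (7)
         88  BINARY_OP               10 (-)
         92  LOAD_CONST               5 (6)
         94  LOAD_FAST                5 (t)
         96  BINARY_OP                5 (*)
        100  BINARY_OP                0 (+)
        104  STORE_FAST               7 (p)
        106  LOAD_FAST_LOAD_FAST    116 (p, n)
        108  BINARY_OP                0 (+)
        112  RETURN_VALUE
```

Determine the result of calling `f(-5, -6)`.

LOAD_FAST a → push -5. Stack: [-5]
LOAD_CONST → push 8. Stack: [-5, 8]
BINARY_OP + → -5 + 8 = 3. Stack: [3]
LOAD_CONST → push 12. Stack: [3, 12]
BINARY_OP * → 3 * 12 = 36. Stack: [36]
STORE_FAST v → v=36. Stack: []
LOAD_CONST → push 12. Stack: [12]
LOAD_FAST a → push -5. Stack: [12, -5]
BINARY_OP | → 12 | -5 = -1. Stack: [-1]
STORE_FAST k → k=-1. Stack: []
LOAD_FAST_LOAD_FAST k,v → push -1,36. Stack: [-1, 36]
BINARY_OP * → -1 * 36 = -36. Stack: [-36]
LOAD_FAST_LOAD_FAST k,k → push -1,-1. Stack: [-36, -1, -1]
BINARY_OP // → -1 // -1 = 1. Stack: [-36, 1]
BINARY_OP - → -36 - 1 = -37. Stack: [-37]
STORE_FAST n → n=-37. Stack: []
LOAD_FAST_LOAD_FAST v,v → push 36,36. Stack: [36, 36]
BINARY_OP % → 36 % 36 = 0. Stack: [0]
LOAD_FAST k → push -1. Stack: [0, -1]
BINARY_OP % → 0 % -1 = 0. Stack: [0]
STORE_FAST n → n=0. Stack: []
LOAD_FAST_LOAD_FAST b,a → push -6,-5. Stack: [-6, -5]
BINARY_OP * → -6 * -5 = 30. Stack: [30]
LOAD_FAST k → push -1. Stack: [30, -1]
BINARY_OP * → 30 * -1 = -30. Stack: [-30]
STORE_FAST t → t=-30. Stack: []
LOAD_FAST v → push 36. Stack: [36]
LOAD_CONST → push 4. Stack: [36, 4]
BINARY_OP + → 36 + 4 = 40. Stack: [40]
STORE_FAST x → x=40. Stack: []
LOAD_FAST a → push -5. Stack: [-5]
LOAD_CONST → push 7. Stack: [-5, 7]
BINARY_OP - → -5 - 7 = -12. Stack: [-12]
LOAD_CONST → push 6. Stack: [-12, 6]
LOAD_FAST t → push -30. Stack: [-12, 6, -30]
BINARY_OP * → 6 * -30 = -180. Stack: [-12, -180]
BINARY_OP + → -12 + -180 = -192. Stack: [-192]
STORE_FAST p → p=-192. Stack: []
LOAD_FAST_LOAD_FAST p,n → push -192,0. Stack: [-192, 0]
BINARY_OP + → -192 + 0 = -192. Stack: [-192]
RETURN_VALUE → return -192.

-192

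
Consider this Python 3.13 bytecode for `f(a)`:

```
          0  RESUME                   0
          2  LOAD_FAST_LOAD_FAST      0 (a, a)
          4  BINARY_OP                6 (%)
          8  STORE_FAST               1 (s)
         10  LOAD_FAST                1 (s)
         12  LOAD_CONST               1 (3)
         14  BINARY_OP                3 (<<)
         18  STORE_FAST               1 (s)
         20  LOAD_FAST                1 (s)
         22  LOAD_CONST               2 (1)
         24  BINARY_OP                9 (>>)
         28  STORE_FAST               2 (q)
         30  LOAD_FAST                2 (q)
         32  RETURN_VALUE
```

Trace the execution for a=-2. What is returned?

0

LOAD_FAST_LOAD_FAST a,a → push -2,-2. Stack: [-2, -2]
BINARY_OP % → -2 % -2 = 0. Stack: [0]
STORE_FAST s → s=0. Stack: []
LOAD_FAST s → push 0. Stack: [0]
LOAD_CONST → push 3. Stack: [0, 3]
BINARY_OP << → 0 << 3 = 0. Stack: [0]
STORE_FAST s → s=0. Stack: []
LOAD_FAST s → push 0. Stack: [0]
LOAD_CONST → push 1. Stack: [0, 1]
BINARY_OP >> → 0 >> 1 = 0. Stack: [0]
STORE_FAST q → q=0. Stack: []
LOAD_FAST q → push 0. Stack: [0]
RETURN_VALUE → return 0.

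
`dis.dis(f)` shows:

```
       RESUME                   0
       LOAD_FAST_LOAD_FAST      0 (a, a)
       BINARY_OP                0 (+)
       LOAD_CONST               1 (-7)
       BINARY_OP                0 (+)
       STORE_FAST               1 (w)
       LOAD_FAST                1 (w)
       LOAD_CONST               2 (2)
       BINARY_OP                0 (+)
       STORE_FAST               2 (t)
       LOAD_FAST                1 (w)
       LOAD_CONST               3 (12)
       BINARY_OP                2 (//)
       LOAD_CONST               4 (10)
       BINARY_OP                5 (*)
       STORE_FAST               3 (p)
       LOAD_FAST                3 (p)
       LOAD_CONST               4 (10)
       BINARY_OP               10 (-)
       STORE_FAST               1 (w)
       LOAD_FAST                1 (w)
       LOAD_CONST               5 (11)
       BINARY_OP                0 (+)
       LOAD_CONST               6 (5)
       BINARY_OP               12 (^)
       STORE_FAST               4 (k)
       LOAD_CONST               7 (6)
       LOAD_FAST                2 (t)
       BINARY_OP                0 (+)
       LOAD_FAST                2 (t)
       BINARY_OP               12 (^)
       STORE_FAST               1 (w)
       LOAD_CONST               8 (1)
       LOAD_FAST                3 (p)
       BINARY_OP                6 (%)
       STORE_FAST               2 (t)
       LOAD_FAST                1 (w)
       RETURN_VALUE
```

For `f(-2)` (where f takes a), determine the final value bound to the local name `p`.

LOAD_FAST_LOAD_FAST a,a → push -2,-2. Stack: [-2, -2]
BINARY_OP + → -2 + -2 = -4. Stack: [-4]
LOAD_CONST → push -7. Stack: [-4, -7]
BINARY_OP + → -4 + -7 = -11. Stack: [-11]
STORE_FAST w → w=-11. Stack: []
LOAD_FAST w → push -11. Stack: [-11]
LOAD_CONST → push 2. Stack: [-11, 2]
BINARY_OP + → -11 + 2 = -9. Stack: [-9]
STORE_FAST t → t=-9. Stack: []
LOAD_FAST w → push -11. Stack: [-11]
LOAD_CONST → push 12. Stack: [-11, 12]
BINARY_OP // → -11 // 12 = -1. Stack: [-1]
LOAD_CONST → push 10. Stack: [-1, 10]
BINARY_OP * → -1 * 10 = -10. Stack: [-10]
STORE_FAST p → p=-10. Stack: []
LOAD_FAST p → push -10. Stack: [-10]
LOAD_CONST → push 10. Stack: [-10, 10]
BINARY_OP - → -10 - 10 = -20. Stack: [-20]
STORE_FAST w → w=-20. Stack: []
LOAD_FAST w → push -20. Stack: [-20]
LOAD_CONST → push 11. Stack: [-20, 11]
BINARY_OP + → -20 + 11 = -9. Stack: [-9]
LOAD_CONST → push 5. Stack: [-9, 5]
BINARY_OP ^ → -9 ^ 5 = -14. Stack: [-14]
STORE_FAST k → k=-14. Stack: []
LOAD_CONST → push 6. Stack: [6]
LOAD_FAST t → push -9. Stack: [6, -9]
BINARY_OP + → 6 + -9 = -3. Stack: [-3]
LOAD_FAST t → push -9. Stack: [-3, -9]
BINARY_OP ^ → -3 ^ -9 = 10. Stack: [10]
STORE_FAST w → w=10. Stack: []
LOAD_CONST → push 1. Stack: [1]
LOAD_FAST p → push -10. Stack: [1, -10]
BINARY_OP % → 1 % -10 = -9. Stack: [-9]
STORE_FAST t → t=-9. Stack: []
LOAD_FAST w → push 10. Stack: [10]
RETURN_VALUE → return 10.

-10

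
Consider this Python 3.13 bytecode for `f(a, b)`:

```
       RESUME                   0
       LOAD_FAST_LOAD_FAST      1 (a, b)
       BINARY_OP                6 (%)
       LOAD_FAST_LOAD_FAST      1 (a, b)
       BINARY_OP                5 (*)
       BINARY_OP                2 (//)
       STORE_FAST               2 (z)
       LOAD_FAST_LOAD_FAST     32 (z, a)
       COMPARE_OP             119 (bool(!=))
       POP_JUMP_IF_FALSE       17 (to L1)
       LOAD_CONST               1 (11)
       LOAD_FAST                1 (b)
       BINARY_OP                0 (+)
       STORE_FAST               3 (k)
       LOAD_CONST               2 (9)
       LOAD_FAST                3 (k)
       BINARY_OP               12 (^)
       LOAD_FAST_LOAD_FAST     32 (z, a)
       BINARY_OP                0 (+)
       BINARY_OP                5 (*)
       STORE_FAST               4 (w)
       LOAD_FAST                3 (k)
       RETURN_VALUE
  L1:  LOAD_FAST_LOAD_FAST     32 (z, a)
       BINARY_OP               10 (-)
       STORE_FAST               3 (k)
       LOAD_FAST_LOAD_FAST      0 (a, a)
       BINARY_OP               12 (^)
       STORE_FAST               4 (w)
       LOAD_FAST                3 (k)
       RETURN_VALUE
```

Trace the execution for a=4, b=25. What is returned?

36

LOAD_FAST_LOAD_FAST a,b → push 4,25. Stack: [4, 25]
BINARY_OP % → 4 % 25 = 4. Stack: [4]
LOAD_FAST_LOAD_FAST a,b → push 4,25. Stack: [4, 4, 25]
BINARY_OP * → 4 * 25 = 100. Stack: [4, 100]
BINARY_OP // → 4 // 100 = 0. Stack: [0]
STORE_FAST z → z=0. Stack: []
LOAD_FAST_LOAD_FAST z,a → push 0,4. Stack: [0, 4]
COMPARE_OP bool(!=) → 0 vs 4 = True. Stack: [True]
POP_JUMP_IF_FALSE → pop True; no jump. Stack: []
LOAD_CONST → push 11. Stack: [11]
LOAD_FAST b → push 25. Stack: [11, 25]
BINARY_OP + → 11 + 25 = 36. Stack: [36]
STORE_FAST k → k=36. Stack: []
LOAD_CONST → push 9. Stack: [9]
LOAD_FAST k → push 36. Stack: [9, 36]
BINARY_OP ^ → 9 ^ 36 = 45. Stack: [45]
LOAD_FAST_LOAD_FAST z,a → push 0,4. Stack: [45, 0, 4]
BINARY_OP + → 0 + 4 = 4. Stack: [45, 4]
BINARY_OP * → 45 * 4 = 180. Stack: [180]
STORE_FAST w → w=180. Stack: []
LOAD_FAST k → push 36. Stack: [36]
RETURN_VALUE → return 36.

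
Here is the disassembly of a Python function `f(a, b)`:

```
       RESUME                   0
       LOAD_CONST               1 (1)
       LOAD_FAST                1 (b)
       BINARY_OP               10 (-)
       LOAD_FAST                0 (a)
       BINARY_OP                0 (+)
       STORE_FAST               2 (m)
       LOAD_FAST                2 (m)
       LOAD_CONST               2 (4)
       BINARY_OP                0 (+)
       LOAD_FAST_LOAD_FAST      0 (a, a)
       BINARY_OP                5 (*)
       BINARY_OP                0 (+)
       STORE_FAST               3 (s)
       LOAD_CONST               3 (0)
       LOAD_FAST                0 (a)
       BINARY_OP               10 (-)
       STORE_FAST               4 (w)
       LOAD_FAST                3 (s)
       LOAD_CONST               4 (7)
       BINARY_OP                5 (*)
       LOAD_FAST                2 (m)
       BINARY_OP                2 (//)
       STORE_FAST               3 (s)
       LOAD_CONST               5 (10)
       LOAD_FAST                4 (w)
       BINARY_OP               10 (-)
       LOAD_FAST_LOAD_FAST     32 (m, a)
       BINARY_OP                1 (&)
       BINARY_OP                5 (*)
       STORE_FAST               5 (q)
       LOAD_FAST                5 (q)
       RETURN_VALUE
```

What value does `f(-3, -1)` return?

-21

LOAD_CONST → push 1. Stack: [1]
LOAD_FAST b → push -1. Stack: [1, -1]
BINARY_OP - → 1 - -1 = 2. Stack: [2]
LOAD_FAST a → push -3. Stack: [2, -3]
BINARY_OP + → 2 + -3 = -1. Stack: [-1]
STORE_FAST m → m=-1. Stack: []
LOAD_FAST m → push -1. Stack: [-1]
LOAD_CONST → push 4. Stack: [-1, 4]
BINARY_OP + → -1 + 4 = 3. Stack: [3]
LOAD_FAST_LOAD_FAST a,a → push -3,-3. Stack: [3, -3, -3]
BINARY_OP * → -3 * -3 = 9. Stack: [3, 9]
BINARY_OP + → 3 + 9 = 12. Stack: [12]
STORE_FAST s → s=12. Stack: []
LOAD_CONST → push 0. Stack: [0]
LOAD_FAST a → push -3. Stack: [0, -3]
BINARY_OP - → 0 - -3 = 3. Stack: [3]
STORE_FAST w → w=3. Stack: []
LOAD_FAST s → push 12. Stack: [12]
LOAD_CONST → push 7. Stack: [12, 7]
BINARY_OP * → 12 * 7 = 84. Stack: [84]
LOAD_FAST m → push -1. Stack: [84, -1]
BINARY_OP // → 84 // -1 = -84. Stack: [-84]
STORE_FAST s → s=-84. Stack: []
LOAD_CONST → push 10. Stack: [10]
LOAD_FAST w → push 3. Stack: [10, 3]
BINARY_OP - → 10 - 3 = 7. Stack: [7]
LOAD_FAST_LOAD_FAST m,a → push -1,-3. Stack: [7, -1, -3]
BINARY_OP & → -1 & -3 = -3. Stack: [7, -3]
BINARY_OP * → 7 * -3 = -21. Stack: [-21]
STORE_FAST q → q=-21. Stack: []
LOAD_FAST q → push -21. Stack: [-21]
RETURN_VALUE → return -21.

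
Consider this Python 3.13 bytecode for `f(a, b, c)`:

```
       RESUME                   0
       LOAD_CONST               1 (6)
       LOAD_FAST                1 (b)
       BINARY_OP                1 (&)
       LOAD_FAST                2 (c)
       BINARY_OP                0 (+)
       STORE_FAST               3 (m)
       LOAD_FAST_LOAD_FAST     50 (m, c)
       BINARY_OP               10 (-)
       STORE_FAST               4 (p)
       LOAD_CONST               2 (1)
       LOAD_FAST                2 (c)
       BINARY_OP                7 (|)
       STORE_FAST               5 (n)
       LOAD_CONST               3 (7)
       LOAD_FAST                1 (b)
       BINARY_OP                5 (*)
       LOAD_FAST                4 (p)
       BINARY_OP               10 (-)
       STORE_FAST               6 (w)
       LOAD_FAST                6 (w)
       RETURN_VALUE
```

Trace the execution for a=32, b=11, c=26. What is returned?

LOAD_CONST → push 6. Stack: [6]
LOAD_FAST b → push 11. Stack: [6, 11]
BINARY_OP & → 6 & 11 = 2. Stack: [2]
LOAD_FAST c → push 26. Stack: [2, 26]
BINARY_OP + → 2 + 26 = 28. Stack: [28]
STORE_FAST m → m=28. Stack: []
LOAD_FAST_LOAD_FAST m,c → push 28,26. Stack: [28, 26]
BINARY_OP - → 28 - 26 = 2. Stack: [2]
STORE_FAST p → p=2. Stack: []
LOAD_CONST → push 1. Stack: [1]
LOAD_FAST c → push 26. Stack: [1, 26]
BINARY_OP | → 1 | 26 = 27. Stack: [27]
STORE_FAST n → n=27. Stack: []
LOAD_CONST → push 7. Stack: [7]
LOAD_FAST b → push 11. Stack: [7, 11]
BINARY_OP * → 7 * 11 = 77. Stack: [77]
LOAD_FAST p → push 2. Stack: [77, 2]
BINARY_OP - → 77 - 2 = 75. Stack: [75]
STORE_FAST w → w=75. Stack: []
LOAD_FAST w → push 75. Stack: [75]
RETURN_VALUE → return 75.

75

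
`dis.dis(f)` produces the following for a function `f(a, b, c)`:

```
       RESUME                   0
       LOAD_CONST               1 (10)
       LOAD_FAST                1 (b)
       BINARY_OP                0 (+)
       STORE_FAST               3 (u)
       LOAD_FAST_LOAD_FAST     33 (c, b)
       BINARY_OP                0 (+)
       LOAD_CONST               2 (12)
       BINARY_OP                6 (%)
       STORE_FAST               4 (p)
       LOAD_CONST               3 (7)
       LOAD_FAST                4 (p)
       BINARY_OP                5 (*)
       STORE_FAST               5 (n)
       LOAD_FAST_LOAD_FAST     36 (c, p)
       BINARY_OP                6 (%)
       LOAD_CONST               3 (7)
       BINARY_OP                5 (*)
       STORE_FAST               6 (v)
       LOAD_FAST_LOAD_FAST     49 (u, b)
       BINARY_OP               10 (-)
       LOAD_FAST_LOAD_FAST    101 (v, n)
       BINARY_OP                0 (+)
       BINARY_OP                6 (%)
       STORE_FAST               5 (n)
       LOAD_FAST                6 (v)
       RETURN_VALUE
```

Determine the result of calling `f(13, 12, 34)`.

LOAD_CONST → push 10. Stack: [10]
LOAD_FAST b → push 12. Stack: [10, 12]
BINARY_OP + → 10 + 12 = 22. Stack: [22]
STORE_FAST u → u=22. Stack: []
LOAD_FAST_LOAD_FAST c,b → push 34,12. Stack: [34, 12]
BINARY_OP + → 34 + 12 = 46. Stack: [46]
LOAD_CONST → push 12. Stack: [46, 12]
BINARY_OP % → 46 % 12 = 10. Stack: [10]
STORE_FAST p → p=10. Stack: []
LOAD_CONST → push 7. Stack: [7]
LOAD_FAST p → push 10. Stack: [7, 10]
BINARY_OP * → 7 * 10 = 70. Stack: [70]
STORE_FAST n → n=70. Stack: []
LOAD_FAST_LOAD_FAST c,p → push 34,10. Stack: [34, 10]
BINARY_OP % → 34 % 10 = 4. Stack: [4]
LOAD_CONST → push 7. Stack: [4, 7]
BINARY_OP * → 4 * 7 = 28. Stack: [28]
STORE_FAST v → v=28. Stack: []
LOAD_FAST_LOAD_FAST u,b → push 22,12. Stack: [22, 12]
BINARY_OP - → 22 - 12 = 10. Stack: [10]
LOAD_FAST_LOAD_FAST v,n → push 28,70. Stack: [10, 28, 70]
BINARY_OP + → 28 + 70 = 98. Stack: [10, 98]
BINARY_OP % → 10 % 98 = 10. Stack: [10]
STORE_FAST n → n=10. Stack: []
LOAD_FAST v → push 28. Stack: [28]
RETURN_VALUE → return 28.

28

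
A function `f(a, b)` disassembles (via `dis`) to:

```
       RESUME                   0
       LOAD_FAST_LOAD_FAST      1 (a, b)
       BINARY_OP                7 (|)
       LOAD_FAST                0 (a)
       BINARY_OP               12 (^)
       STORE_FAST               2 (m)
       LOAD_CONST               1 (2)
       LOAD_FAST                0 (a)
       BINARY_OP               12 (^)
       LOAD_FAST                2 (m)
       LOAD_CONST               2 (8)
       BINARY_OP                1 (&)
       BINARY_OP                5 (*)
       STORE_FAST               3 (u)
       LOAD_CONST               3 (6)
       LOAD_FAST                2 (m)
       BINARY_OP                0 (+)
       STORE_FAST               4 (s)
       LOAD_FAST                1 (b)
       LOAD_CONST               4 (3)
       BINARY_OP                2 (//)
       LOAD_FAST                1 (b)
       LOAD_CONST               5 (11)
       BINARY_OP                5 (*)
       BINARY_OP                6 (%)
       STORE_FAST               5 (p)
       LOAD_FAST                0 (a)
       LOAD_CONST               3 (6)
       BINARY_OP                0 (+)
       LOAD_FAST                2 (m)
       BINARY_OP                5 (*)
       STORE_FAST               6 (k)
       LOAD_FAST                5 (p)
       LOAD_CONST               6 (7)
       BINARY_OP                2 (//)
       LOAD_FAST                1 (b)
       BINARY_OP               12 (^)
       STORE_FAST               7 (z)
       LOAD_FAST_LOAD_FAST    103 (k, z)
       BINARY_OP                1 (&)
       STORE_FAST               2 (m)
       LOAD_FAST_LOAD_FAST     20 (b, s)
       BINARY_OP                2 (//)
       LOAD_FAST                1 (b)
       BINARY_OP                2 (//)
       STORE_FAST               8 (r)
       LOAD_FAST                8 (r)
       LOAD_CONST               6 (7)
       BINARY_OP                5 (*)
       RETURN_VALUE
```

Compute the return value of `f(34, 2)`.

LOAD_FAST_LOAD_FAST a,b → push 34,2. Stack: [34, 2]
BINARY_OP | → 34 | 2 = 34. Stack: [34]
LOAD_FAST a → push 34. Stack: [34, 34]
BINARY_OP ^ → 34 ^ 34 = 0. Stack: [0]
STORE_FAST m → m=0. Stack: []
LOAD_CONST → push 2. Stack: [2]
LOAD_FAST a → push 34. Stack: [2, 34]
BINARY_OP ^ → 2 ^ 34 = 32. Stack: [32]
LOAD_FAST m → push 0. Stack: [32, 0]
LOAD_CONST → push 8. Stack: [32, 0, 8]
BINARY_OP & → 0 & 8 = 0. Stack: [32, 0]
BINARY_OP * → 32 * 0 = 0. Stack: [0]
STORE_FAST u → u=0. Stack: []
LOAD_CONST → push 6. Stack: [6]
LOAD_FAST m → push 0. Stack: [6, 0]
BINARY_OP + → 6 + 0 = 6. Stack: [6]
STORE_FAST s → s=6. Stack: []
LOAD_FAST b → push 2. Stack: [2]
LOAD_CONST → push 3. Stack: [2, 3]
BINARY_OP // → 2 // 3 = 0. Stack: [0]
LOAD_FAST b → push 2. Stack: [0, 2]
LOAD_CONST → push 11. Stack: [0, 2, 11]
BINARY_OP * → 2 * 11 = 22. Stack: [0, 22]
BINARY_OP % → 0 % 22 = 0. Stack: [0]
STORE_FAST p → p=0. Stack: []
LOAD_FAST a → push 34. Stack: [34]
LOAD_CONST → push 6. Stack: [34, 6]
BINARY_OP + → 34 + 6 = 40. Stack: [40]
LOAD_FAST m → push 0. Stack: [40, 0]
BINARY_OP * → 40 * 0 = 0. Stack: [0]
STORE_FAST k → k=0. Stack: []
LOAD_FAST p → push 0. Stack: [0]
LOAD_CONST → push 7. Stack: [0, 7]
BINARY_OP // → 0 // 7 = 0. Stack: [0]
LOAD_FAST b → push 2. Stack: [0, 2]
BINARY_OP ^ → 0 ^ 2 = 2. Stack: [2]
STORE_FAST z → z=2. Stack: []
LOAD_FAST_LOAD_FAST k,z → push 0,2. Stack: [0, 2]
BINARY_OP & → 0 & 2 = 0. Stack: [0]
STORE_FAST m → m=0. Stack: []
LOAD_FAST_LOAD_FAST b,s → push 2,6. Stack: [2, 6]
BINARY_OP // → 2 // 6 = 0. Stack: [0]
LOAD_FAST b → push 2. Stack: [0, 2]
BINARY_OP // → 0 // 2 = 0. Stack: [0]
STORE_FAST r → r=0. Stack: []
LOAD_FAST r → push 0. Stack: [0]
LOAD_CONST → push 7. Stack: [0, 7]
BINARY_OP * → 0 * 7 = 0. Stack: [0]
RETURN_VALUE → return 0.

0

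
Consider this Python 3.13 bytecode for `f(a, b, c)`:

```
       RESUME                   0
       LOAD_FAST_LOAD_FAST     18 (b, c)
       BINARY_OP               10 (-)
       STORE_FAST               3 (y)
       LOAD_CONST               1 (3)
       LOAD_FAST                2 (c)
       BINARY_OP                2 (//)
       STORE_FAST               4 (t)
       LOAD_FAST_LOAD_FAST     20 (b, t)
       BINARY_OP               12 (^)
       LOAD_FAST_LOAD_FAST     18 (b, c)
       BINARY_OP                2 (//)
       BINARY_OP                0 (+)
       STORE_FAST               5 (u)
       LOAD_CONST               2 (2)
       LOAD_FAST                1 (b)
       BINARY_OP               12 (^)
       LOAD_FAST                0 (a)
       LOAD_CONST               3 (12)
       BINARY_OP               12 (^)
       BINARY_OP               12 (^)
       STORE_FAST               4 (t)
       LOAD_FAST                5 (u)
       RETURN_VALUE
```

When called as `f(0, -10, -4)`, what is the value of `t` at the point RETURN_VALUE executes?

-8

LOAD_FAST_LOAD_FAST b,c → push -10,-4. Stack: [-10, -4]
BINARY_OP - → -10 - -4 = -6. Stack: [-6]
STORE_FAST y → y=-6. Stack: []
LOAD_CONST → push 3. Stack: [3]
LOAD_FAST c → push -4. Stack: [3, -4]
BINARY_OP // → 3 // -4 = -1. Stack: [-1]
STORE_FAST t → t=-1. Stack: []
LOAD_FAST_LOAD_FAST b,t → push -10,-1. Stack: [-10, -1]
BINARY_OP ^ → -10 ^ -1 = 9. Stack: [9]
LOAD_FAST_LOAD_FAST b,c → push -10,-4. Stack: [9, -10, -4]
BINARY_OP // → -10 // -4 = 2. Stack: [9, 2]
BINARY_OP + → 9 + 2 = 11. Stack: [11]
STORE_FAST u → u=11. Stack: []
LOAD_CONST → push 2. Stack: [2]
LOAD_FAST b → push -10. Stack: [2, -10]
BINARY_OP ^ → 2 ^ -10 = -12. Stack: [-12]
LOAD_FAST a → push 0. Stack: [-12, 0]
LOAD_CONST → push 12. Stack: [-12, 0, 12]
BINARY_OP ^ → 0 ^ 12 = 12. Stack: [-12, 12]
BINARY_OP ^ → -12 ^ 12 = -8. Stack: [-8]
STORE_FAST t → t=-8. Stack: []
LOAD_FAST u → push 11. Stack: [11]
RETURN_VALUE → return 11.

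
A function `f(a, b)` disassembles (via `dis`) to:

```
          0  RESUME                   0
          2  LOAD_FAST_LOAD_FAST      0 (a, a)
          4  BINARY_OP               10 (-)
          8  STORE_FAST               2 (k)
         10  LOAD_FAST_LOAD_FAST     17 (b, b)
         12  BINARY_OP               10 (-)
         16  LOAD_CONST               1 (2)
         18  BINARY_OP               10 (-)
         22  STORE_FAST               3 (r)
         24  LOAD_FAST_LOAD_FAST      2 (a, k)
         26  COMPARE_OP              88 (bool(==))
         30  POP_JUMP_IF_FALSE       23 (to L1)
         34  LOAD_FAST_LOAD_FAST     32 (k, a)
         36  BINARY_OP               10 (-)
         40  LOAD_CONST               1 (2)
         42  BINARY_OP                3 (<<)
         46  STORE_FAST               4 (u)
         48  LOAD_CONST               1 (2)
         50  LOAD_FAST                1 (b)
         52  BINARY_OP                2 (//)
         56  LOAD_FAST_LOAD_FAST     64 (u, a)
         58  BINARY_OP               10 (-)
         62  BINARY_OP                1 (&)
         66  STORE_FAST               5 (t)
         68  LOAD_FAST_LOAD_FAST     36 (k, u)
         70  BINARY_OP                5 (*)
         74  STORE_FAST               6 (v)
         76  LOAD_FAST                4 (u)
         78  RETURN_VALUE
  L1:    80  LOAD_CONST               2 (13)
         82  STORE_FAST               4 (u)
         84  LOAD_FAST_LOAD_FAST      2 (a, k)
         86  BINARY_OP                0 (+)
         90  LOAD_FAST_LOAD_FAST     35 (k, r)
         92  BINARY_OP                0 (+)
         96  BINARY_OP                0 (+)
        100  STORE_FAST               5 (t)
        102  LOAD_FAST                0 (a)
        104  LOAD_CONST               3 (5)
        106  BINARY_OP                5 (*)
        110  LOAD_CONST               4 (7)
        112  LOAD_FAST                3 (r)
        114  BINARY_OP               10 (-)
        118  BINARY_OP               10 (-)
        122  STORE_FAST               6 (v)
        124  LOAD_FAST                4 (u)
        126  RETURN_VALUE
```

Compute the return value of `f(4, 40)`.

13

LOAD_FAST_LOAD_FAST a,a → push 4,4. Stack: [4, 4]
BINARY_OP - → 4 - 4 = 0. Stack: [0]
STORE_FAST k → k=0. Stack: []
LOAD_FAST_LOAD_FAST b,b → push 40,40. Stack: [40, 40]
BINARY_OP - → 40 - 40 = 0. Stack: [0]
LOAD_CONST → push 2. Stack: [0, 2]
BINARY_OP - → 0 - 2 = -2. Stack: [-2]
STORE_FAST r → r=-2. Stack: []
LOAD_FAST_LOAD_FAST a,k → push 4,0. Stack: [4, 0]
COMPARE_OP bool(==) → 4 vs 0 = False. Stack: [False]
POP_JUMP_IF_FALSE → pop False; jump. Stack: []
LOAD_CONST → push 13. Stack: [13]
STORE_FAST u → u=13. Stack: []
LOAD_FAST_LOAD_FAST a,k → push 4,0. Stack: [4, 0]
BINARY_OP + → 4 + 0 = 4. Stack: [4]
LOAD_FAST_LOAD_FAST k,r → push 0,-2. Stack: [4, 0, -2]
BINARY_OP + → 0 + -2 = -2. Stack: [4, -2]
BINARY_OP + → 4 + -2 = 2. Stack: [2]
STORE_FAST t → t=2. Stack: []
LOAD_FAST a → push 4. Stack: [4]
LOAD_CONST → push 5. Stack: [4, 5]
BINARY_OP * → 4 * 5 = 20. Stack: [20]
LOAD_CONST → push 7. Stack: [20, 7]
LOAD_FAST r → push -2. Stack: [20, 7, -2]
BINARY_OP - → 7 - -2 = 9. Stack: [20, 9]
BINARY_OP - → 20 - 9 = 11. Stack: [11]
STORE_FAST v → v=11. Stack: []
LOAD_FAST u → push 13. Stack: [13]
RETURN_VALUE → return 13.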